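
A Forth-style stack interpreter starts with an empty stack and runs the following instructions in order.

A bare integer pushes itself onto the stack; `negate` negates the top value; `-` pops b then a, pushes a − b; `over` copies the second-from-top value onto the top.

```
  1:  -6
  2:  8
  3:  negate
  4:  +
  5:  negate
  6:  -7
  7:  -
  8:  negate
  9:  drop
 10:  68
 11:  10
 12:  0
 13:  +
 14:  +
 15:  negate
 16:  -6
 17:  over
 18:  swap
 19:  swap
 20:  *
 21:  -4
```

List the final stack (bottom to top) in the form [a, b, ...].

-6     -> -6
8      -> -6 8
negate -> -6 -8
+      -> -14
negate -> 14
-7     -> 14 -7
-      -> 21
negate -> -21
drop   -> (empty)
68     -> 68
10     -> 68 10
0      -> 68 10 0
+      -> 68 10
+      -> 78
negate -> -78
-6     -> -78 -6
over   -> -78 -6 -78
swap   -> -78 -78 -6
swap   -> -78 -6 -78
*      -> -78 468
-4     -> -78 468 -4

[-78, 468, -4]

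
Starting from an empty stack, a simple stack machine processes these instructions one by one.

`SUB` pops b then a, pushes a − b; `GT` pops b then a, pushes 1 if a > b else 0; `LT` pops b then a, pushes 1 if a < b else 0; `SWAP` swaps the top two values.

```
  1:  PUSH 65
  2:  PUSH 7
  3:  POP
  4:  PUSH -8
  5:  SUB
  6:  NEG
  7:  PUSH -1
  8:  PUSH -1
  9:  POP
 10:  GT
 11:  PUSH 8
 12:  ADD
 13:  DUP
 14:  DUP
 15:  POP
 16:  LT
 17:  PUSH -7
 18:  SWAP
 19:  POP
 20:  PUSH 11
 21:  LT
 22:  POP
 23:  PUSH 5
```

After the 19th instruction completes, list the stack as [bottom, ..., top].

PUSH 65 : [65]
PUSH 7  : [65, 7]
POP     : [65]
PUSH -8 : [65, -8]
SUB     : [73]
NEG     : [-73]
PUSH -1 : [-73, -1]
PUSH -1 : [-73, -1, -1]
POP     : [-73, -1]
GT      : [0]
PUSH 8  : [0, 8]
ADD     : [8]
DUP     : [8, 8]
DUP     : [8, 8, 8]
POP     : [8, 8]
LT      : [0]
PUSH -7 : [0, -7]
SWAP    : [-7, 0]
POP     : [-7]

[-7]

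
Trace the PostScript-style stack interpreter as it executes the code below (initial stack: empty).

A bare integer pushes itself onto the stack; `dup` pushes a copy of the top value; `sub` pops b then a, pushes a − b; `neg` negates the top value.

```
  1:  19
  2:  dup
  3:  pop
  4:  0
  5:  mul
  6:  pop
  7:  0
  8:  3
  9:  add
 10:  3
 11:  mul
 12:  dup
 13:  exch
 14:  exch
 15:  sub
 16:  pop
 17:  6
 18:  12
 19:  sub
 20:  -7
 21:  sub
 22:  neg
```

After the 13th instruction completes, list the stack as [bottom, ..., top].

[9, 9]

19   → 19
dup  → 19 19
pop  → 19
0    → 19 0
mul  → 0
pop  → (empty)
0    → 0
3    → 0 3
add  → 3
3    → 3 3
mul  → 9
dup  → 9 9
exch → 9 9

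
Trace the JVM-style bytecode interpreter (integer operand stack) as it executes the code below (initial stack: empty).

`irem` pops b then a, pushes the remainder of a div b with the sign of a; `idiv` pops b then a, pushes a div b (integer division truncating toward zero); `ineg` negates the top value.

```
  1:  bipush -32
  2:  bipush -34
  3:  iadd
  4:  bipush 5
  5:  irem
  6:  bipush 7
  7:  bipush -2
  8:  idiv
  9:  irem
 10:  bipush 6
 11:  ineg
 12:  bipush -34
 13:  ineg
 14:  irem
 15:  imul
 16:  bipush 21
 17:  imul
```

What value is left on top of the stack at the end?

126

bipush -32 : [-32]
bipush -34 : [-32, -34]
iadd       : [-66]
bipush 5   : [-66, 5]
irem       : [-1]
bipush 7   : [-1, 7]
bipush -2  : [-1, 7, -2]
idiv       : [-1, -3]
irem       : [-1]
bipush 6   : [-1, 6]
ineg       : [-1, -6]
bipush -34 : [-1, -6, -34]
ineg       : [-1, -6, 34]
irem       : [-1, -6]
imul       : [6]
bipush 21  : [6, 21]
imul       : [126]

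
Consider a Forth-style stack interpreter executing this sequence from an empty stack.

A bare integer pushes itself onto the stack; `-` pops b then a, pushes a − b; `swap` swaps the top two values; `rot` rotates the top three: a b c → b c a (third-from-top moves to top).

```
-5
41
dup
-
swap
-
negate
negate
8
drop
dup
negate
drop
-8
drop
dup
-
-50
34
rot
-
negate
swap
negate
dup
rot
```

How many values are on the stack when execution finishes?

3

-5     → [-5]
41     → [-5, 41]
dup    → [-5, 41, 41]
-      → [-5, 0]
swap   → [0, -5]
-      → [5]
negate → [-5]
negate → [5]
8      → [5, 8]
drop   → [5]
dup    → [5, 5]
negate → [5, -5]
drop   → [5]
-8     → [5, -8]
drop   → [5]
dup    → [5, 5]
-      → [0]
-50    → [0, -50]
34     → [0, -50, 34]
rot    → [-50, 34, 0]
-      → [-50, 34]
negate → [-50, -34]
swap   → [-34, -50]
negate → [-34, 50]
dup    → [-34, 50, 50]
rot    → [50, 50, -34]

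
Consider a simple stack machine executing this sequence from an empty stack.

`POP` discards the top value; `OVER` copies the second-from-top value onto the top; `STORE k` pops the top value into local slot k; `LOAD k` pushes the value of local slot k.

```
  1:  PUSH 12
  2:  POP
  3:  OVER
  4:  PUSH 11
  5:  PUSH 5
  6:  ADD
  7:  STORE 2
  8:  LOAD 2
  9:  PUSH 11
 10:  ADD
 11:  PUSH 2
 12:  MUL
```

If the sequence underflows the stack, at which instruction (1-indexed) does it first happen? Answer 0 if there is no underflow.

3

PUSH 12  12
POP      (empty)
OVER  — needs 2 operands, stack has 0 → underflow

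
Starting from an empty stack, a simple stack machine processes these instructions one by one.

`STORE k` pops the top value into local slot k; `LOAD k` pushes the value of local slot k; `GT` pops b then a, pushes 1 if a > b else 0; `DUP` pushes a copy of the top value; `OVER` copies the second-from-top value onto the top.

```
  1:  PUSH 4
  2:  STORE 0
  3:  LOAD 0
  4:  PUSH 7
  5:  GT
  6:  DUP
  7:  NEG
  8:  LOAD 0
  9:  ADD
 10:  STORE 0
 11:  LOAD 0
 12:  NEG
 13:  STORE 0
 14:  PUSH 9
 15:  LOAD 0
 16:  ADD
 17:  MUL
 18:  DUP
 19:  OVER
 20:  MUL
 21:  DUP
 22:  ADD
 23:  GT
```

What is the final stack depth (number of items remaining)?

1

PUSH 4   [4]
STORE 0  []
LOAD 0   [4]
PUSH 7   [4, 7]
GT       [0]
DUP      [0, 0]
NEG      [0, 0]
LOAD 0   [0, 0, 4]
ADD      [0, 4]
STORE 0  [0]
LOAD 0   [0, 4]
NEG      [0, -4]
STORE 0  [0]
PUSH 9   [0, 9]
LOAD 0   [0, 9, -4]
ADD      [0, 5]
MUL      [0]
DUP      [0, 0]
OVER     [0, 0, 0]
MUL      [0, 0]
DUP      [0, 0, 0]
ADD      [0, 0]
GT       [0]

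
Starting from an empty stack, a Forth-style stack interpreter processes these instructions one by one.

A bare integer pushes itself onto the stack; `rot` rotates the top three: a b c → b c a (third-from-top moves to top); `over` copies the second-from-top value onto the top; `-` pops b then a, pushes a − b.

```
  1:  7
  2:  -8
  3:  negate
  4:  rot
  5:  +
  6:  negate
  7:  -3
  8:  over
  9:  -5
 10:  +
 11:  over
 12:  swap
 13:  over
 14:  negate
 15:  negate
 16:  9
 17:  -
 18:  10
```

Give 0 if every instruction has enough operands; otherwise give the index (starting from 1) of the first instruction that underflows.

4

7      → [7]
-8     → [7, -8]
negate → [7, 8]
rot  — needs 3 operands, stack has 2 → underflow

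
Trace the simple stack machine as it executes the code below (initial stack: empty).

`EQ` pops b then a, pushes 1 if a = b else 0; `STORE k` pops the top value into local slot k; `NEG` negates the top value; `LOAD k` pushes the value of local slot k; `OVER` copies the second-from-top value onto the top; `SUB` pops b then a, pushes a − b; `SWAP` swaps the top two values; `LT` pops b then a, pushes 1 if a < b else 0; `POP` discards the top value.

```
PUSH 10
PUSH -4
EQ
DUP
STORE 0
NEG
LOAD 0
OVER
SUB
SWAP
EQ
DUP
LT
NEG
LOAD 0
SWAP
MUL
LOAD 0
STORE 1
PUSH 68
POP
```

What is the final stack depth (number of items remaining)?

PUSH 10 -> 10
PUSH -4 -> 10 -4
EQ      -> 0
DUP     -> 0 0
STORE 0 -> 0
NEG     -> 0
LOAD 0  -> 0 0
OVER    -> 0 0 0
SUB     -> 0 0
SWAP    -> 0 0
EQ      -> 1
DUP     -> 1 1
LT      -> 0
NEG     -> 0
LOAD 0  -> 0 0
SWAP    -> 0 0
MUL     -> 0
LOAD 0  -> 0 0
STORE 1 -> 0
PUSH 68 -> 0 68
POP     -> 0

1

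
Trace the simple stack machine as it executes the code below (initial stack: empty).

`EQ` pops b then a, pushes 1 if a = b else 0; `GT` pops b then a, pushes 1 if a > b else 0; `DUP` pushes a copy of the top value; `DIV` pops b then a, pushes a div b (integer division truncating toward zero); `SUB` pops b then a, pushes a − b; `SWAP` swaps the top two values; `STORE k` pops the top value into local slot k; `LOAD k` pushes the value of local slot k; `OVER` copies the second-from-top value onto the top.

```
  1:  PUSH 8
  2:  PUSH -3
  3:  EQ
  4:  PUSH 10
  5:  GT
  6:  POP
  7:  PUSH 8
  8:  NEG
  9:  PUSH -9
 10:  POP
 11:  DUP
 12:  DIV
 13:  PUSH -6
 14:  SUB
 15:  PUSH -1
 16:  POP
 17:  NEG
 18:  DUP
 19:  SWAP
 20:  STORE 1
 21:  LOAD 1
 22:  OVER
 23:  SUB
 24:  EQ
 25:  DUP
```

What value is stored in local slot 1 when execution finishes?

PUSH 8  : [8]
PUSH -3 : [8, -3]
EQ      : [0]
PUSH 10 : [0, 10]
GT      : [0]
POP     : []
PUSH 8  : [8]
NEG     : [-8]
PUSH -9 : [-8, -9]
POP     : [-8]
DUP     : [-8, -8]
DIV     : [1]
PUSH -6 : [1, -6]
SUB     : [7]
PUSH -1 : [7, -1]
POP     : [7]
NEG     : [-7]
DUP     : [-7, -7]
SWAP    : [-7, -7]
STORE 1 : [-7]
LOAD 1  : [-7, -7]
OVER    : [-7, -7, -7]
SUB     : [-7, 0]
EQ      : [0]
DUP     : [0, 0]

-7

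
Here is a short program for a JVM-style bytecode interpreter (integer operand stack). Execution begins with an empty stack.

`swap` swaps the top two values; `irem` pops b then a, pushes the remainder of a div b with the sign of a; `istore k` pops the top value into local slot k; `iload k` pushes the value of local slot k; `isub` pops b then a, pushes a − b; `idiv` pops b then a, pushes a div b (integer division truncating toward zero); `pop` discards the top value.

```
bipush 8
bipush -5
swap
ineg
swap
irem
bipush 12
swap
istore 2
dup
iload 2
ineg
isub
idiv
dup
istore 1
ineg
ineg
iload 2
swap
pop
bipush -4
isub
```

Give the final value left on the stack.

1

bipush 8  → 8
bipush -5 → 8 -5
swap      → -5 8
ineg      → -5 -8
swap      → -8 -5
irem      → -3
bipush 12 → -3 12
swap      → 12 -3
istore 2  → 12
dup       → 12 12
iload 2   → 12 12 -3
ineg      → 12 12 3
isub      → 12 9
idiv      → 1
dup       → 1 1
istore 1  → 1
ineg      → -1
ineg      → 1
iload 2   → 1 -3
swap      → -3 1
pop       → -3
bipush -4 → -3 -4
isub      → 1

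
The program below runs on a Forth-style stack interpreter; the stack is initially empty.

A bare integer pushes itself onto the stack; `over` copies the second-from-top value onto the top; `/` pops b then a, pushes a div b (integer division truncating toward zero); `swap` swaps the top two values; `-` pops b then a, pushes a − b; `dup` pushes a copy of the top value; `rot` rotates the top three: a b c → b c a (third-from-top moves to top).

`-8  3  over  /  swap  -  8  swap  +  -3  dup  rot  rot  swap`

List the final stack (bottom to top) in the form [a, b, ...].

[-3, -3, 16]

-8   : -8
3    : -8 3
over : -8 3 -8
/    : -8 0
swap : 0 -8
-    : 8
8    : 8 8
swap : 8 8
+    : 16
-3   : 16 -3
dup  : 16 -3 -3
rot  : -3 -3 16
rot  : -3 16 -3
swap : -3 -3 16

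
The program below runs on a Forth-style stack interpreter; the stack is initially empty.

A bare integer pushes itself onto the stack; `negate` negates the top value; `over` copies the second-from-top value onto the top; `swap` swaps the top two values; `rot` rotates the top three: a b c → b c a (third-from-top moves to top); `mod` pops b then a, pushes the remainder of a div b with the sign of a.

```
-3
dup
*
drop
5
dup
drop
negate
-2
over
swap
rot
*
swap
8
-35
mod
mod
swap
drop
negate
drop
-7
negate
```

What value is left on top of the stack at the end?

7

-3     -> -3
dup    -> -3 -3
*      -> 9
drop   -> (empty)
5      -> 5
dup    -> 5 5
drop   -> 5
negate -> -5
-2     -> -5 -2
over   -> -5 -2 -5
swap   -> -5 -5 -2
rot    -> -5 -2 -5
*      -> -5 10
swap   -> 10 -5
8      -> 10 -5 8
-35    -> 10 -5 8 -35
mod    -> 10 -5 8
mod    -> 10 -5
swap   -> -5 10
drop   -> -5
negate -> 5
drop   -> (empty)
-7     -> -7
negate -> 7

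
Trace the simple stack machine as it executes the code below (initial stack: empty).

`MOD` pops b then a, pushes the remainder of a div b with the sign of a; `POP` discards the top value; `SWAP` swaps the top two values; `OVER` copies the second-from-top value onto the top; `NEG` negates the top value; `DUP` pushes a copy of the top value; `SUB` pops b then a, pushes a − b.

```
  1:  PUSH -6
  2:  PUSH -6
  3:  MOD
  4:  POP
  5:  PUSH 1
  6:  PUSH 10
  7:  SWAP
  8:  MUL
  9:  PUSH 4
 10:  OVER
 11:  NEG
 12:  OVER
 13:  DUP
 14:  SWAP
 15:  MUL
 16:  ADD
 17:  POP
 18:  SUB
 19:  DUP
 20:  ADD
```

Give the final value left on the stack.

12

PUSH -6 -> [-6]
PUSH -6 -> [-6, -6]
MOD     -> [0]
POP     -> []
PUSH 1  -> [1]
PUSH 10 -> [1, 10]
SWAP    -> [10, 1]
MUL     -> [10]
PUSH 4  -> [10, 4]
OVER    -> [10, 4, 10]
NEG     -> [10, 4, -10]
OVER    -> [10, 4, -10, 4]
DUP     -> [10, 4, -10, 4, 4]
SWAP    -> [10, 4, -10, 4, 4]
MUL     -> [10, 4, -10, 16]
ADD     -> [10, 4, 6]
POP     -> [10, 4]
SUB     -> [6]
DUP     -> [6, 6]
ADD     -> [12]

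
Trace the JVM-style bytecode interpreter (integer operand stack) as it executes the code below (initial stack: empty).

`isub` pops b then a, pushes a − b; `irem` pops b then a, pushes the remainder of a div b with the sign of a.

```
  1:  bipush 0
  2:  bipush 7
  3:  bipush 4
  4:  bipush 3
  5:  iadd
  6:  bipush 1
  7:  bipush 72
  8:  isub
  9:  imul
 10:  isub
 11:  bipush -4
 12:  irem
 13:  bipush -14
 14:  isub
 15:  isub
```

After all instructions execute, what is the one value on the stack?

bipush 0    0
bipush 7    0 7
bipush 4    0 7 4
bipush 3    0 7 4 3
iadd        0 7 7
bipush 1    0 7 7 1
bipush 72   0 7 7 1 72
isub        0 7 7 -71
imul        0 7 -497
isub        0 504
bipush -4   0 504 -4
irem        0 0
bipush -14  0 0 -14
isub        0 14
isub        -14

-14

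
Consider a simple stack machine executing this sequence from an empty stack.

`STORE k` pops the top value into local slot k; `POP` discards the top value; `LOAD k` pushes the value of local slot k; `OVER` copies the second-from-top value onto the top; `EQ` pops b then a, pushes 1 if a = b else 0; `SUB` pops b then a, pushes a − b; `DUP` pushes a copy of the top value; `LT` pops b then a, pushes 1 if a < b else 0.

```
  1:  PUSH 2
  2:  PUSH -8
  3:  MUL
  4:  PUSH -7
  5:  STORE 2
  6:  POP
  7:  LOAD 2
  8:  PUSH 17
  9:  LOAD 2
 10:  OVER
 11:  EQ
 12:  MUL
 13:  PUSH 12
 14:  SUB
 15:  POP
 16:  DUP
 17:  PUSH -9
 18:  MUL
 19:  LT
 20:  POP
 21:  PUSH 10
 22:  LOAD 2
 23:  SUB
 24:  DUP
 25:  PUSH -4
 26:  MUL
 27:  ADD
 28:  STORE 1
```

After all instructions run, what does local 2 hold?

-7

PUSH 2  -> 2
PUSH -8 -> 2 -8
MUL     -> -16
PUSH -7 -> -16 -7
STORE 2 -> -16
POP     -> (empty)
LOAD 2  -> -7
PUSH 17 -> -7 17
LOAD 2  -> -7 17 -7
OVER    -> -7 17 -7 17
EQ      -> -7 17 0
MUL     -> -7 0
PUSH 12 -> -7 0 12
SUB     -> -7 -12
POP     -> -7
DUP     -> -7 -7
PUSH -9 -> -7 -7 -9
MUL     -> -7 63
LT      -> 1
POP     -> (empty)
PUSH 10 -> 10
LOAD 2  -> 10 -7
SUB     -> 17
DUP     -> 17 17
PUSH -4 -> 17 17 -4
MUL     -> 17 -68
ADD     -> -51
STORE 1 -> (empty)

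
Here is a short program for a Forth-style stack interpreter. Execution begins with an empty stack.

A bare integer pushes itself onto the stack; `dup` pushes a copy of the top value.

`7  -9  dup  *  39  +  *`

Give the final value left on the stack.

7   : 7
-9  : 7 -9
dup : 7 -9 -9
*   : 7 81
39  : 7 81 39
+   : 7 120
*   : 840

840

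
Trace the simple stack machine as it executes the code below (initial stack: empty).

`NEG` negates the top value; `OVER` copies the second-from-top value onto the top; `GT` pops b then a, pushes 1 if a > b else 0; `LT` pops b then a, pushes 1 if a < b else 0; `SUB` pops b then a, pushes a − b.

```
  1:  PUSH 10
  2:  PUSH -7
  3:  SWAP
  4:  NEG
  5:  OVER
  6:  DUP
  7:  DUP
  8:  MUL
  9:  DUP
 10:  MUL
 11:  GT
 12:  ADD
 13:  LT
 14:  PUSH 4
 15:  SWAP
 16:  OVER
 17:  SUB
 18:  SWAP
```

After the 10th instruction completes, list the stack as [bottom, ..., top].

PUSH 10 : [10]
PUSH -7 : [10, -7]
SWAP    : [-7, 10]
NEG     : [-7, -10]
OVER    : [-7, -10, -7]
DUP     : [-7, -10, -7, -7]
DUP     : [-7, -10, -7, -7, -7]
MUL     : [-7, -10, -7, 49]
DUP     : [-7, -10, -7, 49, 49]
MUL     : [-7, -10, -7, 2401]

[-7, -10, -7, 2401]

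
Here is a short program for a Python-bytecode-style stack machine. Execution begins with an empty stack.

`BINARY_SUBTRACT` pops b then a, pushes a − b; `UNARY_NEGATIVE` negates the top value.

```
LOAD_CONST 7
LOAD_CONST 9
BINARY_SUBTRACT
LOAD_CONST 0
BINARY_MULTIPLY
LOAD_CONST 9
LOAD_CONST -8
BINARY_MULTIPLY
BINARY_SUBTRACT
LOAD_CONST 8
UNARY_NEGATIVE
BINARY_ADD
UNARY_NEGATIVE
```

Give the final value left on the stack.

-64

LOAD_CONST 7    → 7
LOAD_CONST 9    → 7 9
BINARY_SUBTRACT → -2
LOAD_CONST 0    → -2 0
BINARY_MULTIPLY → 0
LOAD_CONST 9    → 0 9
LOAD_CONST -8   → 0 9 -8
BINARY_MULTIPLY → 0 -72
BINARY_SUBTRACT → 72
LOAD_CONST 8    → 72 8
UNARY_NEGATIVE  → 72 -8
BINARY_ADD      → 64
UNARY_NEGATIVE  → -64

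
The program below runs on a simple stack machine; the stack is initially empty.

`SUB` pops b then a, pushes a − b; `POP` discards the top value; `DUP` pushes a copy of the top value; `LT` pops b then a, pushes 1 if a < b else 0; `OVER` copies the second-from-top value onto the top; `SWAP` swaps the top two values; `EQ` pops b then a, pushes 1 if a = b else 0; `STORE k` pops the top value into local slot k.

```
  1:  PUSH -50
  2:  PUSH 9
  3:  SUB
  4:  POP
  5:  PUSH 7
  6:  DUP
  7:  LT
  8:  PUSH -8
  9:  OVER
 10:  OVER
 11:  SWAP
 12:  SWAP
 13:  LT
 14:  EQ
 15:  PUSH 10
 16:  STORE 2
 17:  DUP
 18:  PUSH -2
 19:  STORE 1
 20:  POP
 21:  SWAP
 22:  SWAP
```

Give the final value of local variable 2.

10

PUSH -50 -> -50
PUSH 9   -> -50 9
SUB      -> -59
POP      -> (empty)
PUSH 7   -> 7
DUP      -> 7 7
LT       -> 0
PUSH -8  -> 0 -8
OVER     -> 0 -8 0
OVER     -> 0 -8 0 -8
SWAP     -> 0 -8 -8 0
SWAP     -> 0 -8 0 -8
LT       -> 0 -8 0
EQ       -> 0 0
PUSH 10  -> 0 0 10
STORE 2  -> 0 0
DUP      -> 0 0 0
PUSH -2  -> 0 0 0 -2
STORE 1  -> 0 0 0
POP      -> 0 0
SWAP     -> 0 0
SWAP     -> 0 0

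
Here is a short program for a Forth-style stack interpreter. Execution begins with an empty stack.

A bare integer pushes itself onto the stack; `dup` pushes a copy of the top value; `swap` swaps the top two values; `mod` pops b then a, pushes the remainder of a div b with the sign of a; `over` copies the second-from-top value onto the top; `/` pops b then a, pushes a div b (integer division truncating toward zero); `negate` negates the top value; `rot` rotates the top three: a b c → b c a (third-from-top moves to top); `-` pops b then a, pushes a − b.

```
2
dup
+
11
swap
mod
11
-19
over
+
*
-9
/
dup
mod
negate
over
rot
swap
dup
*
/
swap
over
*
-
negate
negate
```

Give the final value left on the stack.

2      → [2]
dup    → [2, 2]
+      → [4]
11     → [4, 11]
swap   → [11, 4]
mod    → [3]
11     → [3, 11]
-19    → [3, 11, -19]
over   → [3, 11, -19, 11]
+      → [3, 11, -8]
*      → [3, -88]
-9     → [3, -88, -9]
/      → [3, 9]
dup    → [3, 9, 9]
mod    → [3, 0]
negate → [3, 0]
over   → [3, 0, 3]
rot    → [0, 3, 3]
swap   → [0, 3, 3]
dup    → [0, 3, 3, 3]
*      → [0, 3, 9]
/      → [0, 0]
swap   → [0, 0]
over   → [0, 0, 0]
*      → [0, 0]
-      → [0]
negate → [0]
negate → [0]

0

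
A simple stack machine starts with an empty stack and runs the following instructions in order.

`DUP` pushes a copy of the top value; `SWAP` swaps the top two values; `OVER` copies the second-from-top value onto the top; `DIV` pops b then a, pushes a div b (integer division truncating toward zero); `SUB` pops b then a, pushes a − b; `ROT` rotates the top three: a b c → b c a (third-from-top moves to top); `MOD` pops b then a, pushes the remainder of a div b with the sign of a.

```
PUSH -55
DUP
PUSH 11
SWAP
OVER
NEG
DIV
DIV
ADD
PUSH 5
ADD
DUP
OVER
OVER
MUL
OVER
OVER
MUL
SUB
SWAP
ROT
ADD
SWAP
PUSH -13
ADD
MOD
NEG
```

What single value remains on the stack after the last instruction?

96

PUSH -55 : [-55]
DUP      : [-55, -55]
PUSH 11  : [-55, -55, 11]
SWAP     : [-55, 11, -55]
OVER     : [-55, 11, -55, 11]
NEG      : [-55, 11, -55, -11]
DIV      : [-55, 11, 5]
DIV      : [-55, 2]
ADD      : [-53]
PUSH 5   : [-53, 5]
ADD      : [-48]
DUP      : [-48, -48]
OVER     : [-48, -48, -48]
OVER     : [-48, -48, -48, -48]
MUL      : [-48, -48, 2304]
OVER     : [-48, -48, 2304, -48]
OVER     : [-48, -48, 2304, -48, 2304]
MUL      : [-48, -48, 2304, -110592]
SUB      : [-48, -48, 112896]
SWAP     : [-48, 112896, -48]
ROT      : [112896, -48, -48]
ADD      : [112896, -96]
SWAP     : [-96, 112896]
PUSH -13 : [-96, 112896, -13]
ADD      : [-96, 112883]
MOD      : [-96]
NEG      : [96]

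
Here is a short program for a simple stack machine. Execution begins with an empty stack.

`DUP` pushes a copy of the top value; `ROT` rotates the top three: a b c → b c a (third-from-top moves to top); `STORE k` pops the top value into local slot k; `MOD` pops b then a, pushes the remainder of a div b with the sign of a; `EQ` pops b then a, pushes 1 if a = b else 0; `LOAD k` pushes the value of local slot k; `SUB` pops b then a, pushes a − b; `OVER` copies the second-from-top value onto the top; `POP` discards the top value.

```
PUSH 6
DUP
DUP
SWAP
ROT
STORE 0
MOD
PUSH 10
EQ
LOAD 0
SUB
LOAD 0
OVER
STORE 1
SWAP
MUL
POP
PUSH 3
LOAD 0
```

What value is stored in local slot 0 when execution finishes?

6

PUSH 6  : [6]
DUP     : [6, 6]
DUP     : [6, 6, 6]
SWAP    : [6, 6, 6]
ROT     : [6, 6, 6]
STORE 0 : [6, 6]
MOD     : [0]
PUSH 10 : [0, 10]
EQ      : [0]
LOAD 0  : [0, 6]
SUB     : [-6]
LOAD 0  : [-6, 6]
OVER    : [-6, 6, -6]
STORE 1 : [-6, 6]
SWAP    : [6, -6]
MUL     : [-36]
POP     : []
PUSH 3  : [3]
LOAD 0  : [3, 6]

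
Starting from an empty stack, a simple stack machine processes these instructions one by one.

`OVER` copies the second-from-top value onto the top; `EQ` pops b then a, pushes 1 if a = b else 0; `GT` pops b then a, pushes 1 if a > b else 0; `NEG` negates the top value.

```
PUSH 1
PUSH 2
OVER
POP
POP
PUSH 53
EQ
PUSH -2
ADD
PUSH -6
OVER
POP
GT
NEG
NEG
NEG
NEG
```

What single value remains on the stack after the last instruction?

PUSH 1  : [1]
PUSH 2  : [1, 2]
OVER    : [1, 2, 1]
POP     : [1, 2]
POP     : [1]
PUSH 53 : [1, 53]
EQ      : [0]
PUSH -2 : [0, -2]
ADD     : [-2]
PUSH -6 : [-2, -6]
OVER    : [-2, -6, -2]
POP     : [-2, -6]
GT      : [1]
NEG     : [-1]
NEG     : [1]
NEG     : [-1]
NEG     : [1]

1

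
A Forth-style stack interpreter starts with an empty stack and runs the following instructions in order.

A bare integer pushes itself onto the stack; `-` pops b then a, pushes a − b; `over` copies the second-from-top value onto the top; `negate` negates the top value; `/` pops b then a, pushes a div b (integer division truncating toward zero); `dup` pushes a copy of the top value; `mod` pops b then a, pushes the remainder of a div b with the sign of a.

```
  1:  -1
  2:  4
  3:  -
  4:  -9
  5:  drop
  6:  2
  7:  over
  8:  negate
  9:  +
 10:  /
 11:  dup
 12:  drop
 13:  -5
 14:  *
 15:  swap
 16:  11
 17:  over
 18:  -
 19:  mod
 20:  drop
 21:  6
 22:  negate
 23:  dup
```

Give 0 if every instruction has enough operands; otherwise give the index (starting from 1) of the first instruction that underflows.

-1     : [-1]
4      : [-1, 4]
-      : [-5]
-9     : [-5, -9]
drop   : [-5]
2      : [-5, 2]
over   : [-5, 2, -5]
negate : [-5, 2, 5]
+      : [-5, 7]
/      : [0]
dup    : [0, 0]
drop   : [0]
-5     : [0, -5]
*      : [0]
swap  — needs 2 operands, stack has 1 → underflow

15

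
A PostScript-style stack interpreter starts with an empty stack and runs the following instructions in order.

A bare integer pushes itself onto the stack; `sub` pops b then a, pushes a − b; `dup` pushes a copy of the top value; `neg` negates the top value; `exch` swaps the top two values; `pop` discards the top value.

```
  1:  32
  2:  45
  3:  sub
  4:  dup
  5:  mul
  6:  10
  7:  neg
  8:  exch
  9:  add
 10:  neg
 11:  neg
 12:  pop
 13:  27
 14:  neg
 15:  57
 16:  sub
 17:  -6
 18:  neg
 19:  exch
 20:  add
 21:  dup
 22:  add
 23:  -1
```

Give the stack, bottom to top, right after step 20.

[-78]

32   : [32]
45   : [32, 45]
sub  : [-13]
dup  : [-13, -13]
mul  : [169]
10   : [169, 10]
neg  : [169, -10]
exch : [-10, 169]
add  : [159]
neg  : [-159]
neg  : [159]
pop  : []
27   : [27]
neg  : [-27]
57   : [-27, 57]
sub  : [-84]
-6   : [-84, -6]
neg  : [-84, 6]
exch : [6, -84]
add  : [-78]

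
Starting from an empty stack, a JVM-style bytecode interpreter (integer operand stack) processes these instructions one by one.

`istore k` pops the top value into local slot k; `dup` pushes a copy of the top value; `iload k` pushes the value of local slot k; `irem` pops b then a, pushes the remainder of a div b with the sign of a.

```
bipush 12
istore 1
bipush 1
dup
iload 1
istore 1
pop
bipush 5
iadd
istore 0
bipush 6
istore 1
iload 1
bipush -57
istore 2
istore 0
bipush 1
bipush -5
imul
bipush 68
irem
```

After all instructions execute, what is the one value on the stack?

-5

bipush 12  -> [12]
istore 1   -> []
bipush 1   -> [1]
dup        -> [1, 1]
iload 1    -> [1, 1, 12]
istore 1   -> [1, 1]
pop        -> [1]
bipush 5   -> [1, 5]
iadd       -> [6]
istore 0   -> []
bipush 6   -> [6]
istore 1   -> []
iload 1    -> [6]
bipush -57 -> [6, -57]
istore 2   -> [6]
istore 0   -> []
bipush 1   -> [1]
bipush -5  -> [1, -5]
imul       -> [-5]
bipush 68  -> [-5, 68]
irem       -> [-5]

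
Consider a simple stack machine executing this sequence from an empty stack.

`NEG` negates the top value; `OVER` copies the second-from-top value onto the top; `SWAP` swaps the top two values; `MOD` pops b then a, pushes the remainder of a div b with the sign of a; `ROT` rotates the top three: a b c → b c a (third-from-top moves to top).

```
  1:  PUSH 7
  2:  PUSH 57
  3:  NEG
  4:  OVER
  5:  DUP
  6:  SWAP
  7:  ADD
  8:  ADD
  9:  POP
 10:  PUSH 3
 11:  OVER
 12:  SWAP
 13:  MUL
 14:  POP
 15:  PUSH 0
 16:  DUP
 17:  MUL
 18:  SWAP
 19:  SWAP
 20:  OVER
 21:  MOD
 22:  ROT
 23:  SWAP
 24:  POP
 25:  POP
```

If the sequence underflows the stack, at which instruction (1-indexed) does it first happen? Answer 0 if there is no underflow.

PUSH 7  : [7]
PUSH 57 : [7, 57]
NEG     : [7, -57]
OVER    : [7, -57, 7]
DUP     : [7, -57, 7, 7]
SWAP    : [7, -57, 7, 7]
ADD     : [7, -57, 14]
ADD     : [7, -43]
POP     : [7]
PUSH 3  : [7, 3]
OVER    : [7, 3, 7]
SWAP    : [7, 7, 3]
MUL     : [7, 21]
POP     : [7]
PUSH 0  : [7, 0]
DUP     : [7, 0, 0]
MUL     : [7, 0]
SWAP    : [0, 7]
SWAP    : [7, 0]
OVER    : [7, 0, 7]
MOD     : [7, 0]
ROT  — needs 3 operands, stack has 2 → underflow

22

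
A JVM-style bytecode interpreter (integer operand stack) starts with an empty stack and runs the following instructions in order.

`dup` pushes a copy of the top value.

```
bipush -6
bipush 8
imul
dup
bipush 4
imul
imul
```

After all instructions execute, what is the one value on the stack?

9216

bipush -6 : -6
bipush 8  : -6 8
imul      : -48
dup       : -48 -48
bipush 4  : -48 -48 4
imul      : -48 -192
imul      : 9216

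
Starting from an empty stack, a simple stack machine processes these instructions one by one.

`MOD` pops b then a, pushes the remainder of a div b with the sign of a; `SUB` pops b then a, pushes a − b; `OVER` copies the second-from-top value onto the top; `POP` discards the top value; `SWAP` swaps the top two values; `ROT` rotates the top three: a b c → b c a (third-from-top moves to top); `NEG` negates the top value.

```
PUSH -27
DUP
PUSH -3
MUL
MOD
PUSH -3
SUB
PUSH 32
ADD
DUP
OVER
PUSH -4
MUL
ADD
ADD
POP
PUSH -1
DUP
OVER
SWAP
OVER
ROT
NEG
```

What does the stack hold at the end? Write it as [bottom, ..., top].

PUSH -27 : -27
DUP      : -27 -27
PUSH -3  : -27 -27 -3
MUL      : -27 81
MOD      : -27
PUSH -3  : -27 -3
SUB      : -24
PUSH 32  : -24 32
ADD      : 8
DUP      : 8 8
OVER     : 8 8 8
PUSH -4  : 8 8 8 -4
MUL      : 8 8 -32
ADD      : 8 -24
ADD      : -16
POP      : (empty)
PUSH -1  : -1
DUP      : -1 -1
OVER     : -1 -1 -1
SWAP     : -1 -1 -1
OVER     : -1 -1 -1 -1
ROT      : -1 -1 -1 -1
NEG      : -1 -1 -1 1

[-1, -1, -1, 1]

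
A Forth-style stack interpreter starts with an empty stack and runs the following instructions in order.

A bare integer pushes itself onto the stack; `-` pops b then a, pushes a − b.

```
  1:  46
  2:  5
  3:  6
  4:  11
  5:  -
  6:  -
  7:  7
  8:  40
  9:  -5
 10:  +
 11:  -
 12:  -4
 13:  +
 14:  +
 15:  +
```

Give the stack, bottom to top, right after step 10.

[46, 10, 7, 35]

46  [46]
5   [46, 5]
6   [46, 5, 6]
11  [46, 5, 6, 11]
-   [46, 5, -5]
-   [46, 10]
7   [46, 10, 7]
40  [46, 10, 7, 40]
-5  [46, 10, 7, 40, -5]
+   [46, 10, 7, 35]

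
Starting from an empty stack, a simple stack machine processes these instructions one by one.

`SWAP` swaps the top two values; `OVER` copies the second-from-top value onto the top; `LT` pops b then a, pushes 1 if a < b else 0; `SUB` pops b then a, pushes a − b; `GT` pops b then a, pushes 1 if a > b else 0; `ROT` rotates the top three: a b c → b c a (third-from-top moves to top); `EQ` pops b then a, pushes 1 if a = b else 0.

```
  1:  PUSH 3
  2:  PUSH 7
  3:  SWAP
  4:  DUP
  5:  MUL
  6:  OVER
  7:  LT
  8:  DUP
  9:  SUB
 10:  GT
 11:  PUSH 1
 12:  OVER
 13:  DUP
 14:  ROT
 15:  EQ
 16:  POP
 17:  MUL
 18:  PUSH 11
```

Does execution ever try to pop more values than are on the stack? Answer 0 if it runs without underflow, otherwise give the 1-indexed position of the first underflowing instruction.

PUSH 3  : [3]
PUSH 7  : [3, 7]
SWAP    : [7, 3]
DUP     : [7, 3, 3]
MUL     : [7, 9]
OVER    : [7, 9, 7]
LT      : [7, 0]
DUP     : [7, 0, 0]
SUB     : [7, 0]
GT      : [1]
PUSH 1  : [1, 1]
OVER    : [1, 1, 1]
DUP     : [1, 1, 1, 1]
ROT     : [1, 1, 1, 1]
EQ      : [1, 1, 1]
POP     : [1, 1]
MUL     : [1]
PUSH 11 : [1, 11]

0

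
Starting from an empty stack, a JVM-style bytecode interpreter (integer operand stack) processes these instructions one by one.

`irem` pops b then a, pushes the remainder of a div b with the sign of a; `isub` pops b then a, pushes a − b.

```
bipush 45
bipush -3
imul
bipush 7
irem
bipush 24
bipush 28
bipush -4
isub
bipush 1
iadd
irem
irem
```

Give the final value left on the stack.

-2

bipush 45 -> 45
bipush -3 -> 45 -3
imul      -> -135
bipush 7  -> -135 7
irem      -> -2
bipush 24 -> -2 24
bipush 28 -> -2 24 28
bipush -4 -> -2 24 28 -4
isub      -> -2 24 32
bipush 1  -> -2 24 32 1
iadd      -> -2 24 33
irem      -> -2 24
irem      -> -2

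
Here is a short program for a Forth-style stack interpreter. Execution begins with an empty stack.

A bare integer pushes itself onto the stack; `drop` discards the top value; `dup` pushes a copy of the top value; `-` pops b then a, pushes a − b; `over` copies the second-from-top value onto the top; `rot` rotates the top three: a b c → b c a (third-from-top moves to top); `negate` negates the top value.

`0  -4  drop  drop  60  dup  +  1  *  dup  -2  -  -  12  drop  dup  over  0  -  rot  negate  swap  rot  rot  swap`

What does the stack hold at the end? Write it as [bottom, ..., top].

0       0
-4      0 -4
drop    0
drop    (empty)
60      60
dup     60 60
+       120
1       120 1
*       120
dup     120 120
-2      120 120 -2
-       120 122
-       -2
12      -2 12
drop    -2
dup     -2 -2
over    -2 -2 -2
0       -2 -2 -2 0
-       -2 -2 -2
rot     -2 -2 -2
negate  -2 -2 2
swap    -2 2 -2
rot     2 -2 -2
rot     -2 -2 2
swap    -2 2 -2

[-2, 2, -2]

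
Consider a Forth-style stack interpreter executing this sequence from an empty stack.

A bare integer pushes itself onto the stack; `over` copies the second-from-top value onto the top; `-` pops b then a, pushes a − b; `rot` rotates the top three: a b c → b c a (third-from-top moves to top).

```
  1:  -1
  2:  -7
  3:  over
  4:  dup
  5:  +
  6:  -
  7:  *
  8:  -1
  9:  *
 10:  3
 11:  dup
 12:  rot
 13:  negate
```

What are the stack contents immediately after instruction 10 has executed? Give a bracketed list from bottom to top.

[-5, 3]

-1   : [-1]
-7   : [-1, -7]
over : [-1, -7, -1]
dup  : [-1, -7, -1, -1]
+    : [-1, -7, -2]
-    : [-1, -5]
*    : [5]
-1   : [5, -1]
*    : [-5]
3    : [-5, 3]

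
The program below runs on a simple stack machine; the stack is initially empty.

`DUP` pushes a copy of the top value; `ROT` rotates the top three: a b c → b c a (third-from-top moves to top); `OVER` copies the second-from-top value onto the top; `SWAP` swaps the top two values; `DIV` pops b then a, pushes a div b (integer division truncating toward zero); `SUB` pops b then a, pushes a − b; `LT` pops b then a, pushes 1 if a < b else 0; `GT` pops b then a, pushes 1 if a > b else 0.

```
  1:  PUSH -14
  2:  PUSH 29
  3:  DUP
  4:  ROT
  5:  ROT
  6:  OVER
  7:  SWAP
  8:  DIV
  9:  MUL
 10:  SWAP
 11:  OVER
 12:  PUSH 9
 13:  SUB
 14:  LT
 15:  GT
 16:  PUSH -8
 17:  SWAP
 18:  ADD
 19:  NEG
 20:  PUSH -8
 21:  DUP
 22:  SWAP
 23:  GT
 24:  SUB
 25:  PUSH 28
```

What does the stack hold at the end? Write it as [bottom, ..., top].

PUSH -14 -> [-14]
PUSH 29  -> [-14, 29]
DUP      -> [-14, 29, 29]
ROT      -> [29, 29, -14]
ROT      -> [29, -14, 29]
OVER     -> [29, -14, 29, -14]
SWAP     -> [29, -14, -14, 29]
DIV      -> [29, -14, 0]
MUL      -> [29, 0]
SWAP     -> [0, 29]
OVER     -> [0, 29, 0]
PUSH 9   -> [0, 29, 0, 9]
SUB      -> [0, 29, -9]
LT       -> [0, 0]
GT       -> [0]
PUSH -8  -> [0, -8]
SWAP     -> [-8, 0]
ADD      -> [-8]
NEG      -> [8]
PUSH -8  -> [8, -8]
DUP      -> [8, -8, -8]
SWAP     -> [8, -8, -8]
GT       -> [8, 0]
SUB      -> [8]
PUSH 28  -> [8, 28]

[8, 28]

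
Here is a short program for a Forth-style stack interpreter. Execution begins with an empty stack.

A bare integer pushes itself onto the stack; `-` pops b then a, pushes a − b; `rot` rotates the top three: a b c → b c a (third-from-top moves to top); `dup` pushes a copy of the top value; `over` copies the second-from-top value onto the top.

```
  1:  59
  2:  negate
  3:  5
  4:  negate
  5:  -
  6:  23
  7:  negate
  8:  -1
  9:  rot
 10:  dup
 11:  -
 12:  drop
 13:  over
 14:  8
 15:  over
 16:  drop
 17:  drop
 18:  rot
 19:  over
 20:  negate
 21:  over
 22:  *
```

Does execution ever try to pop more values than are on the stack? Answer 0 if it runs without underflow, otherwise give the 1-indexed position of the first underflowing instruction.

59     → 59
negate → -59
5      → -59 5
negate → -59 -5
-      → -54
23     → -54 23
negate → -54 -23
-1     → -54 -23 -1
rot    → -23 -1 -54
dup    → -23 -1 -54 -54
-      → -23 -1 0
drop   → -23 -1
over   → -23 -1 -23
8      → -23 -1 -23 8
over   → -23 -1 -23 8 -23
drop   → -23 -1 -23 8
drop   → -23 -1 -23
rot    → -1 -23 -23
over   → -1 -23 -23 -23
negate → -1 -23 -23 23
over   → -1 -23 -23 23 -23
*      → -1 -23 -23 -529

0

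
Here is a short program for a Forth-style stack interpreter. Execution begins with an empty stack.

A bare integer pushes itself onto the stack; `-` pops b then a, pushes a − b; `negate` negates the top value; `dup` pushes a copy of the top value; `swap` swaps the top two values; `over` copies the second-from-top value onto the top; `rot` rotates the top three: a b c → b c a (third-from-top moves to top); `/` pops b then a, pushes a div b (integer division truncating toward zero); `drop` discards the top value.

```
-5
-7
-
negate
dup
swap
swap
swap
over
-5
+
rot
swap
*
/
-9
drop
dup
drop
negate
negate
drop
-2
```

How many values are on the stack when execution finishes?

-5     -> -5
-7     -> -5 -7
-      -> 2
negate -> -2
dup    -> -2 -2
swap   -> -2 -2
swap   -> -2 -2
swap   -> -2 -2
over   -> -2 -2 -2
-5     -> -2 -2 -2 -5
+      -> -2 -2 -7
rot    -> -2 -7 -2
swap   -> -2 -2 -7
*      -> -2 14
/      -> 0
-9     -> 0 -9
drop   -> 0
dup    -> 0 0
drop   -> 0
negate -> 0
negate -> 0
drop   -> (empty)
-2     -> -2

1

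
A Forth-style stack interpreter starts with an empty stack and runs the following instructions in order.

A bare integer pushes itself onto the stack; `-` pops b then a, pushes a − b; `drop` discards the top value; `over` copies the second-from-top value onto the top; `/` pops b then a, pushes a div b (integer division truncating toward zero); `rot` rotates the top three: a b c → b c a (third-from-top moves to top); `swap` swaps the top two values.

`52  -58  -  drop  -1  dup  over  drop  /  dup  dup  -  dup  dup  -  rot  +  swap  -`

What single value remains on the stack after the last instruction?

1

52   -> [52]
-58  -> [52, -58]
-    -> [110]
drop -> []
-1   -> [-1]
dup  -> [-1, -1]
over -> [-1, -1, -1]
drop -> [-1, -1]
/    -> [1]
dup  -> [1, 1]
dup  -> [1, 1, 1]
-    -> [1, 0]
dup  -> [1, 0, 0]
dup  -> [1, 0, 0, 0]
-    -> [1, 0, 0]
rot  -> [0, 0, 1]
+    -> [0, 1]
swap -> [1, 0]
-    -> [1]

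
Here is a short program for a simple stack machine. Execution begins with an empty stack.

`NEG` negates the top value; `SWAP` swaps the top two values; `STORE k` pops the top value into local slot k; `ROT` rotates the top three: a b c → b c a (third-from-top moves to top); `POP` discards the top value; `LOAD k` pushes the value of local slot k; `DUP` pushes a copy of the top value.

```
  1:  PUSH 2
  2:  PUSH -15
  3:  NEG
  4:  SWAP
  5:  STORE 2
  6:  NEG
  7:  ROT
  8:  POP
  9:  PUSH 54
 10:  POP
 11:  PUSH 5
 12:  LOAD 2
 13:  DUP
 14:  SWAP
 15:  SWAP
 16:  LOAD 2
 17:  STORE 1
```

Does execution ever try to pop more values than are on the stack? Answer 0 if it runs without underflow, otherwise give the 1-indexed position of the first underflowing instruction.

PUSH 2    [2]
PUSH -15  [2, -15]
NEG       [2, 15]
SWAP      [15, 2]
STORE 2   [15]
NEG       [-15]
ROT  — needs 3 operands, stack has 1 → underflow

7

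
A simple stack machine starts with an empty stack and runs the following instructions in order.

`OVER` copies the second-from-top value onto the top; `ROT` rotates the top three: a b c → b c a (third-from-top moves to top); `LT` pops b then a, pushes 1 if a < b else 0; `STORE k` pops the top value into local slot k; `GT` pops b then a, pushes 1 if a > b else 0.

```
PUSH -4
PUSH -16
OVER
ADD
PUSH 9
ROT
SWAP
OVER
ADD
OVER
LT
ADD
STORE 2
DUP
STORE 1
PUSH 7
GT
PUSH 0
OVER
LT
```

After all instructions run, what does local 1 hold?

PUSH -4  → [-4]
PUSH -16 → [-4, -16]
OVER     → [-4, -16, -4]
ADD      → [-4, -20]
PUSH 9   → [-4, -20, 9]
ROT      → [-20, 9, -4]
SWAP     → [-20, -4, 9]
OVER     → [-20, -4, 9, -4]
ADD      → [-20, -4, 5]
OVER     → [-20, -4, 5, -4]
LT       → [-20, -4, 0]
ADD      → [-20, -4]
STORE 2  → [-20]
DUP      → [-20, -20]
STORE 1  → [-20]
PUSH 7   → [-20, 7]
GT       → [0]
PUSH 0   → [0, 0]
OVER     → [0, 0, 0]
LT       → [0, 0]

-20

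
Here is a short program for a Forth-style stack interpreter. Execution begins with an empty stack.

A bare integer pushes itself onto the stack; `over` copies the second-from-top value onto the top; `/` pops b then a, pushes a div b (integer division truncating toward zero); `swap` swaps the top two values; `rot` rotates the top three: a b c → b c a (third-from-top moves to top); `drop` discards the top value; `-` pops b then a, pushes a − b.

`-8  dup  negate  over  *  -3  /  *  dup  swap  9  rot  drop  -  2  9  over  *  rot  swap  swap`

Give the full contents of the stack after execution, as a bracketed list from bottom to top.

-8     : -8
dup    : -8 -8
negate : -8 8
over   : -8 8 -8
*      : -8 -64
-3     : -8 -64 -3
/      : -8 21
*      : -168
dup    : -168 -168
swap   : -168 -168
9      : -168 -168 9
rot    : -168 9 -168
drop   : -168 9
-      : -177
2      : -177 2
9      : -177 2 9
over   : -177 2 9 2
*      : -177 2 18
rot    : 2 18 -177
swap   : 2 -177 18
swap   : 2 18 -177

[2, 18, -177]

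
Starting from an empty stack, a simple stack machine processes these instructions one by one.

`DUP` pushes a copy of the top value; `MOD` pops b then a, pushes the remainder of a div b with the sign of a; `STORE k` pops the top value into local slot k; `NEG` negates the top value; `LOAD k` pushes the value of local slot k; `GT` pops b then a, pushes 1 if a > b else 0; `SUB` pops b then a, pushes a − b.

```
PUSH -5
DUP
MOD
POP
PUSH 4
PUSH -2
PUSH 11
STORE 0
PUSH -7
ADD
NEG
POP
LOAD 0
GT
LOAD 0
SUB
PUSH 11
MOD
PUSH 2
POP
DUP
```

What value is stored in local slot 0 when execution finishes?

PUSH -5 : [-5]
DUP     : [-5, -5]
MOD     : [0]
POP     : []
PUSH 4  : [4]
PUSH -2 : [4, -2]
PUSH 11 : [4, -2, 11]
STORE 0 : [4, -2]
PUSH -7 : [4, -2, -7]
ADD     : [4, -9]
NEG     : [4, 9]
POP     : [4]
LOAD 0  : [4, 11]
GT      : [0]
LOAD 0  : [0, 11]
SUB     : [-11]
PUSH 11 : [-11, 11]
MOD     : [0]
PUSH 2  : [0, 2]
POP     : [0]
DUP     : [0, 0]

11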